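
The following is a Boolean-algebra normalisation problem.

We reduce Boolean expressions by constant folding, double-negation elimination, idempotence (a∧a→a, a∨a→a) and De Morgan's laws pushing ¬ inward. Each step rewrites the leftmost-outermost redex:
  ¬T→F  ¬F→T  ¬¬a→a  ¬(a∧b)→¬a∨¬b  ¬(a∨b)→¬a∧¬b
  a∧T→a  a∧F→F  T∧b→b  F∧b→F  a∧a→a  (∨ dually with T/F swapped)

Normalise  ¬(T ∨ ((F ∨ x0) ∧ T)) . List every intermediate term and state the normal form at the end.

  start: ¬(T ∨ ((F ∨ x0) ∧ T))
  step 1: ¬T ∧ ¬((F ∨ x0) ∧ T)
  step 2: F ∧ ¬((F ∨ x0) ∧ T)
  step 3: F

Answer: normal form = F  (in 3 steps)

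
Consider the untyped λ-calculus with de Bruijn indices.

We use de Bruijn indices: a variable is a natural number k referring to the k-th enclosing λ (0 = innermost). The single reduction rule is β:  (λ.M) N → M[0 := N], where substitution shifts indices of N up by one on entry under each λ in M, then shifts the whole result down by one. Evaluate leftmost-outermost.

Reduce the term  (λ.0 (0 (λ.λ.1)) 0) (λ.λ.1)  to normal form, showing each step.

  start: (λ.0 (0 (λ.λ.1)) 0) (λ.λ.1)
  →1  (λ.λ.1) ((λ.λ.1) (λ.λ.1)) (λ.λ.1)
  →2  (λ.(λ.λ.1) (λ.λ.1)) (λ.λ.1)
  →3  (λ.λ.1) (λ.λ.1)
  →4  λ.λ.λ.1

Answer: normal form = λ.λ.λ.1  (in 4 steps)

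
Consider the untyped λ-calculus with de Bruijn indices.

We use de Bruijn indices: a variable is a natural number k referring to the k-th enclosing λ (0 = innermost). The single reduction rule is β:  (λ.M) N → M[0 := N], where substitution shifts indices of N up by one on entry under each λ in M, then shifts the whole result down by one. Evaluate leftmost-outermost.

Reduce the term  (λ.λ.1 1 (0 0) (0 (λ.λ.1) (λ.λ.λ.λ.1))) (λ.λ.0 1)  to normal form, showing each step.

  start: (λ.λ.1 1 (0 0) (0 (λ.λ.1) (λ.λ.λ.λ.1))) (λ.λ.0 1)
  [1] λ.(λ.λ.0 1) (λ.λ.0 1) (0 0) (0 (λ.λ.1) (λ.λ.λ.λ.1))
  [2] λ.(λ.0 (λ.λ.0 1)) (0 0) (0 (λ.λ.1) (λ.λ.λ.λ.1))
  [3] λ.0 0 (λ.λ.0 1) (0 (λ.λ.1) (λ.λ.λ.λ.1))

Answer: normal form = λ.0 0 (λ.λ.0 1) (0 (λ.λ.1) (λ.λ.λ.λ.1))  (in 3 steps)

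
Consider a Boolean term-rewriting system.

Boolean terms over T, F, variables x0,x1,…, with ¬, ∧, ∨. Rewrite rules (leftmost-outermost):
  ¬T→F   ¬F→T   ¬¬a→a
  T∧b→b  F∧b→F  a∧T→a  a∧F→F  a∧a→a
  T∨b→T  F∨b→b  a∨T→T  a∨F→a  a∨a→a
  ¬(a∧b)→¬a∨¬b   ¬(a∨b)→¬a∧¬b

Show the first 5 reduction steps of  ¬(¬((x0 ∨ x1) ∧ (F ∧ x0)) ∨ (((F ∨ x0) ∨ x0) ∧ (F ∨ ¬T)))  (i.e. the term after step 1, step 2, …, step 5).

  start: ¬(¬((x0 ∨ x1) ∧ (F ∧ x0)) ∨ (((F ∨ x0) ∨ x0) ∧ (F ∨ ¬T)))
  →1  ¬¬((x0 ∨ x1) ∧ (F ∧ x0)) ∧ ¬(((F ∨ x0) ∨ x0) ∧ (F ∨ ¬T))
  →2  ((x0 ∨ x1) ∧ (F ∧ x0)) ∧ ¬(((F ∨ x0) ∨ x0) ∧ (F ∨ ¬T))
  →3  ((x0 ∨ x1) ∧ F) ∧ ¬(((F ∨ x0) ∨ x0) ∧ (F ∨ ¬T))
  →4  F ∧ ¬(((F ∨ x0) ∨ x0) ∧ (F ∨ ¬T))
  →5  F

Answer: after 5 steps: F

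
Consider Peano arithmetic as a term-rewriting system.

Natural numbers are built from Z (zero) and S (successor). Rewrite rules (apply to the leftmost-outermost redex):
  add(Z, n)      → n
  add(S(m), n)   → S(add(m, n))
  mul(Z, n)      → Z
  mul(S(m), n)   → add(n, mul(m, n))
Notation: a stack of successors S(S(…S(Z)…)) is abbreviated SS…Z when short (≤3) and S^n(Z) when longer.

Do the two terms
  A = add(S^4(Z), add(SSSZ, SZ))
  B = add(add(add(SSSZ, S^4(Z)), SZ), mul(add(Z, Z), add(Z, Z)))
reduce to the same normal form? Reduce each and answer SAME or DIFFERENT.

Answer: SAME — A ⇓ S^8(Z), B ⇓ S^8(Z)

Derivation:
Term A:
  start: add(S^4(Z), add(SSSZ, SZ))
  [1] S(add(SSSZ, add(SSSZ, SZ)))
  [2] S(S(add(SSZ, add(SSSZ, SZ))))
  [3] S(S(S(add(SZ, add(SSSZ, SZ)))))
  [4] S(S(S(S(add(Z, add(SSSZ, SZ))))))
  [5] S(S(S(S(add(SSSZ, SZ)))))
  [6] S(S(S(S(S(add(SSZ, SZ))))))
  [7] S(S(S(S(S(S(add(SZ, SZ)))))))
  [8] S(S(S(S(S(S(S(add(Z, SZ))))))))
  [9] S^8(Z)

Term B:
  start: add(add(add(SSSZ, S^4(Z)), SZ), mul(add(Z, Z), add(Z, Z)))
  [1] add(add(S(add(SSZ, S^4(Z))), SZ), mul(add(Z, Z), add(Z, Z)))
  [2] add(S(add(add(SSZ, S^4(Z)), SZ)), mul(add(Z, Z), add(Z, Z)))
  [3] S(add(add(add(SSZ, S^4(Z)), SZ), mul(add(Z, Z), add(Z, Z))))
  [4] S(add(add(S(add(SZ, S^4(Z))), SZ), mul(add(Z, Z), add(Z, Z))))
  [5] S(add(S(add(add(SZ, S^4(Z)), SZ)), mul(add(Z, Z), add(Z, Z))))
  [6] S(S(add(add(add(SZ, S^4(Z)), SZ), mul(add(Z, Z), add(Z, Z)))))
  [7] S(S(add(add(S(add(Z, S^4(Z))), SZ), mul(add(Z, Z), add(Z, Z)))))
  [8] S(S(add(S(add(add(Z, S^4(Z)), SZ)), mul(add(Z, Z), add(Z, Z)))))
  [9] S(S(S(add(add(add(Z, S^4(Z)), SZ), mul(add(Z, Z), add(Z, Z))))))
  [10] S(S(S(add(add(S^4(Z), SZ), mul(add(Z, Z), add(Z, Z))))))
  [11] S(S(S(add(S(add(SSSZ, SZ)), mul(add(Z, Z), add(Z, Z))))))
  [12] S(S(S(S(add(add(SSSZ, SZ), mul(add(Z, Z), add(Z, Z)))))))
  [13] S(S(S(S(add(S(add(SSZ, SZ)), mul(add(Z, Z), add(Z, Z)))))))
  [14] S(S(S(S(S(add(add(SSZ, SZ), mul(add(Z, Z), add(Z, Z))))))))
  [15] S(S(S(S(S(add(S(add(SZ, SZ)), mul(add(Z, Z), add(Z, Z))))))))
  [16] S(S(S(S(S(S(add(add(SZ, SZ), mul(add(Z, Z), add(Z, Z)))))))))
  [17] S(S(S(S(S(S(add(S(add(Z, SZ)), mul(add(Z, Z), add(Z, Z)))))))))
  [18] S(S(S(S(S(S(S(add(add(Z, SZ), mul(add(Z, Z), add(Z, Z))))))))))
  [19] S(S(S(S(S(S(S(add(SZ, mul(add(Z, Z), add(Z, Z))))))))))
  [20] S(S(S(S(S(S(S(S(add(Z, mul(add(Z, Z), add(Z, Z)))))))))))
  [21] S(S(S(S(S(S(S(S(mul(add(Z, Z), add(Z, Z))))))))))
  [22] S(S(S(S(S(S(S(S(mul(Z, add(Z, Z))))))))))
  [23] S^8(Z)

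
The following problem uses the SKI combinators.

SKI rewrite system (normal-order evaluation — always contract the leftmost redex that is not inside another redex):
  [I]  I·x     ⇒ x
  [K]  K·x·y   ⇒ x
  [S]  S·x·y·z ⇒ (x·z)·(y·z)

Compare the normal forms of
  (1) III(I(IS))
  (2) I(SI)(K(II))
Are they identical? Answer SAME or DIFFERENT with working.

Term A:
  start: III(I(IS))
  →1  II(I(IS))
  →2  I(I(IS))
  →3  I(IS)
  →4  IS
  →5  S

Term B:
  start: I(SI)(K(II))
  →1  SI(K(II))
  →2  SI(KI)

Answer: DIFFERENT — A ⇓ S, B ⇓ SI(KI)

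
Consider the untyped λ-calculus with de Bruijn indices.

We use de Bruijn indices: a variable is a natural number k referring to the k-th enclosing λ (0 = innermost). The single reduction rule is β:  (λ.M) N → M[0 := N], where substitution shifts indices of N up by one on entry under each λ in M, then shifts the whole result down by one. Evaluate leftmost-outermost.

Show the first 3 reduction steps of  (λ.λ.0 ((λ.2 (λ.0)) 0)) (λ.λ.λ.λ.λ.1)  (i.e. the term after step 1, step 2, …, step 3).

  start: (λ.λ.0 ((λ.2 (λ.0)) 0)) (λ.λ.λ.λ.λ.1)
  [1] λ.0 ((λ.(λ.λ.λ.λ.λ.1) (λ.0)) 0)
  [2] λ.0 ((λ.λ.λ.λ.λ.1) (λ.0))
  [3] λ.0 (λ.λ.λ.λ.1)

Answer: after 3 steps: λ.0 (λ.λ.λ.λ.1)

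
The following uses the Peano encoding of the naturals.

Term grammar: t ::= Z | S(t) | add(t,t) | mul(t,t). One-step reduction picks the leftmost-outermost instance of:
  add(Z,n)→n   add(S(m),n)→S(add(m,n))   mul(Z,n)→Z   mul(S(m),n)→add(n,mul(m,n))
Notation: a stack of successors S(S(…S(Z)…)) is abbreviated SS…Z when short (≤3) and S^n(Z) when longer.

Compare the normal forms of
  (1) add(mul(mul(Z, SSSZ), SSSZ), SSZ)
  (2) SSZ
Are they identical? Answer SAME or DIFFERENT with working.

Term A:
  start: add(mul(mul(Z, SSSZ), SSSZ), SSZ)
  [1] add(mul(Z, SSSZ), SSZ)
  [2] add(Z, SSZ)
  [3] SSZ

Term B:
  start: SSZ

Answer: SAME — A ⇓ SSZ, B ⇓ SSZ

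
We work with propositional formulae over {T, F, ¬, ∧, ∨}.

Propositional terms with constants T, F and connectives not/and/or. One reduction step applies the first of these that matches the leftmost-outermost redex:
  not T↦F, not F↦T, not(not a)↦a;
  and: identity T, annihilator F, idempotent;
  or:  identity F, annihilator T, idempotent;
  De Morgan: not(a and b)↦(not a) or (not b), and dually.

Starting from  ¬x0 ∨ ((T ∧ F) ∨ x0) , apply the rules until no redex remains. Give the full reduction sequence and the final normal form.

  start: ¬x0 ∨ ((T ∧ F) ∨ x0)
  →1  ¬x0 ∨ (F ∨ x0)
  →2  ¬x0 ∨ x0

Answer: normal form = ¬x0 ∨ x0  (in 2 steps)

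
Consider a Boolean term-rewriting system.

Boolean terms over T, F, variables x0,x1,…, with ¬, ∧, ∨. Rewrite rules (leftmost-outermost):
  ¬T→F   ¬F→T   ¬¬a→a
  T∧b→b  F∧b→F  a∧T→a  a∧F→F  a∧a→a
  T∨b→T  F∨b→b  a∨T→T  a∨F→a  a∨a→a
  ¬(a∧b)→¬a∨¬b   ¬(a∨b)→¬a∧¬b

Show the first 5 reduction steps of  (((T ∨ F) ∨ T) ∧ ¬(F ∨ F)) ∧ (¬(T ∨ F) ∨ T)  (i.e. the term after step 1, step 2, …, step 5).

  start: (((T ∨ F) ∨ T) ∧ ¬(F ∨ F)) ∧ (¬(T ∨ F) ∨ T)
  →1  (T ∧ ¬(F ∨ F)) ∧ (¬(T ∨ F) ∨ T)
  →2  ¬(F ∨ F) ∧ (¬(T ∨ F) ∨ T)
  →3  (¬F ∧ ¬F) ∧ (¬(T ∨ F) ∨ T)
  →4  ¬F ∧ (¬(T ∨ F) ∨ T)
  →5  T ∧ (¬(T ∨ F) ∨ T)

Answer: after 5 steps: T ∧ (¬(T ∨ F) ∨ T)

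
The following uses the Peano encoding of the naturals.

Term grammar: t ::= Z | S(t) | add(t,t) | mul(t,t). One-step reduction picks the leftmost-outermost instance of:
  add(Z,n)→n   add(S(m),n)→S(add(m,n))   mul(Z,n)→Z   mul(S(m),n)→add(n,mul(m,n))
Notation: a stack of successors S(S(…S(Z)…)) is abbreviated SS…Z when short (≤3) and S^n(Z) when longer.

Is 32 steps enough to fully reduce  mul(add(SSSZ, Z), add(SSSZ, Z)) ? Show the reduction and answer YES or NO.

  start: mul(add(SSSZ, Z), add(SSSZ, Z))
  →1  mul(S(add(SSZ, Z)), add(SSSZ, Z))
  →2  add(add(SSSZ, Z), mul(add(SSZ, Z), add(SSSZ, Z)))
  →3  add(S(add(SSZ, Z)), mul(add(SSZ, Z), add(SSSZ, Z)))
  →4  S(add(add(SSZ, Z), mul(add(SSZ, Z), add(SSSZ, Z))))
  →5  S(add(S(add(SZ, Z)), mul(add(SSZ, Z), add(SSSZ, Z))))
  →6  S(S(add(add(SZ, Z), mul(add(SSZ, Z), add(SSSZ, Z)))))
  →7  S(S(add(S(add(Z, Z)), mul(add(SSZ, Z), add(SSSZ, Z)))))
  →8  S(S(S(add(add(Z, Z), mul(add(SSZ, Z), add(SSSZ, Z))))))
  →9  S(S(S(add(Z, mul(add(SSZ, Z), add(SSSZ, Z))))))
  →10  S(S(S(mul(add(SSZ, Z), add(SSSZ, Z)))))
  →11  S(S(S(mul(S(add(SZ, Z)), add(SSSZ, Z)))))
  →12  S(S(S(add(add(SSSZ, Z), mul(add(SZ, Z), add(SSSZ, Z))))))
  →13  S(S(S(add(S(add(SSZ, Z)), mul(add(SZ, Z), add(SSSZ, Z))))))
  →14  S(S(S(S(add(add(SSZ, Z), mul(add(SZ, Z), add(SSSZ, Z)))))))
  →15  S(S(S(S(add(S(add(SZ, Z)), mul(add(SZ, Z), add(SSSZ, Z)))))))
  →16  S(S(S(S(S(add(add(SZ, Z), mul(add(SZ, Z), add(SSSZ, Z))))))))
  →17  S(S(S(S(S(add(S(add(Z, Z)), mul(add(SZ, Z), add(SSSZ, Z))))))))
  →18  S(S(S(S(S(S(add(add(Z, Z), mul(add(SZ, Z), add(SSSZ, Z)))))))))
  →19  S(S(S(S(S(S(add(Z, mul(add(SZ, Z), add(SSSZ, Z)))))))))
  →20  S(S(S(S(S(S(mul(add(SZ, Z), add(SSSZ, Z))))))))
  →21  S(S(S(S(S(S(mul(S(add(Z, Z)), add(SSSZ, Z))))))))
  →22  S(S(S(S(S(S(add(add(SSSZ, Z), mul(add(Z, Z), add(SSSZ, Z)))))))))
  →23  S(S(S(S(S(S(add(S(add(SSZ, Z)), mul(add(Z, Z), add(SSSZ, Z)))))))))
  →24  S(S(S(S(S(S(S(add(add(SSZ, Z), mul(add(Z, Z), add(SSSZ, Z))))))))))
  →25  S(S(S(S(S(S(S(add(S(add(SZ, Z)), mul(add(Z, Z), add(SSSZ, Z))))))))))
  →26  S(S(S(S(S(S(S(S(add(add(SZ, Z), mul(add(Z, Z), add(SSSZ, Z)))))))))))
  →27  S(S(S(S(S(S(S(S(add(S(add(Z, Z)), mul(add(Z, Z), add(SSSZ, Z)))))))))))
  →28  S(S(S(S(S(S(S(S(S(add(add(Z, Z), mul(add(Z, Z), add(SSSZ, Z))))))))))))
  →29  S(S(S(S(S(S(S(S(S(add(Z, mul(add(Z, Z), add(SSSZ, Z))))))))))))
  →30  S(S(S(S(S(S(S(S(S(mul(add(Z, Z), add(SSSZ, Z)))))))))))
  →31  S(S(S(S(S(S(S(S(S(mul(Z, add(SSSZ, Z)))))))))))
  →32  S^9(Z)

Answer: YES — reaches normal form S^9(Z) in 32 ≤ 32 steps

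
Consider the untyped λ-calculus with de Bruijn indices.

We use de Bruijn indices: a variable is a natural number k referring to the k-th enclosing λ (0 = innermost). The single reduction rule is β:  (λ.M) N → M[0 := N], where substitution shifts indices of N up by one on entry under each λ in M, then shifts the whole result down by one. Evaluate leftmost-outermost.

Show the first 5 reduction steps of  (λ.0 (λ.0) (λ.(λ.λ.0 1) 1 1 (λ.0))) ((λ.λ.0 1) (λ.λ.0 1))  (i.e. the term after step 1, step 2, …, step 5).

  start: (λ.0 (λ.0) (λ.(λ.λ.0 1) 1 1 (λ.0))) ((λ.λ.0 1) (λ.λ.0 1))
  [1] (λ.λ.0 1) (λ.λ.0 1) (λ.0) (λ.(λ.λ.0 1) ((λ.λ.0 1) (λ.λ.0 1)) ((λ.λ.0 1) (λ.λ.0 1)) (λ.0))
  [2] (λ.0 (λ.λ.0 1)) (λ.0) (λ.(λ.λ.0 1) ((λ.λ.0 1) (λ.λ.0 1)) ((λ.λ.0 1) (λ.λ.0 1)) (λ.0))
  [3] (λ.0) (λ.λ.0 1) (λ.(λ.λ.0 1) ((λ.λ.0 1) (λ.λ.0 1)) ((λ.λ.0 1) (λ.λ.0 1)) (λ.0))
  [4] (λ.λ.0 1) (λ.(λ.λ.0 1) ((λ.λ.0 1) (λ.λ.0 1)) ((λ.λ.0 1) (λ.λ.0 1)) (λ.0))
  [5] λ.0 (λ.(λ.λ.0 1) ((λ.λ.0 1) (λ.λ.0 1)) ((λ.λ.0 1) (λ.λ.0 1)) (λ.0))

Answer: after 5 steps: λ.0 (λ.(λ.λ.0 1) ((λ.λ.0 1) (λ.λ.0 1)) ((λ.λ.0 1) (λ.λ.0 1)) (λ.0))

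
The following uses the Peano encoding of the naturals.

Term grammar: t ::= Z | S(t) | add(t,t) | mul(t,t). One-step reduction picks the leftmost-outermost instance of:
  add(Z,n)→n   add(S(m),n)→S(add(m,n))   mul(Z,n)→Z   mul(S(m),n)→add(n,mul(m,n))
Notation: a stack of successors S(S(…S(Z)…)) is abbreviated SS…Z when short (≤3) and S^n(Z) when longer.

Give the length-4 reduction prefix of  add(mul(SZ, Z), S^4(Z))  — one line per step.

  start: add(mul(SZ, Z), S^4(Z))
  →1  add(add(Z, mul(Z, Z)), S^4(Z))
  →2  add(mul(Z, Z), S^4(Z))
  →3  add(Z, S^4(Z))
  →4  S^4(Z)

Answer: after 4 steps: S^4(Z)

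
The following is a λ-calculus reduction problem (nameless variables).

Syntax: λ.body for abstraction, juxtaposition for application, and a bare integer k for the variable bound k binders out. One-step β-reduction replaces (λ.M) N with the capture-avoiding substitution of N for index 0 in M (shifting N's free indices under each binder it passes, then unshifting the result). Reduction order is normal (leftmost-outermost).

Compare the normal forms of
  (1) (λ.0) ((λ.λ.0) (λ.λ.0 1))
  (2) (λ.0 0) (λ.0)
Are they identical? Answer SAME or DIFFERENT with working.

Answer: SAME — A ⇓ λ.0, B ⇓ λ.0

Reduction:
Term A:
  start: (λ.0) ((λ.λ.0) (λ.λ.0 1))
  step 1: (λ.λ.0) (λ.λ.0 1)
  step 2: λ.0

Term B:
  start: (λ.0 0) (λ.0)
  step 1: (λ.0) (λ.0)
  step 2: λ.0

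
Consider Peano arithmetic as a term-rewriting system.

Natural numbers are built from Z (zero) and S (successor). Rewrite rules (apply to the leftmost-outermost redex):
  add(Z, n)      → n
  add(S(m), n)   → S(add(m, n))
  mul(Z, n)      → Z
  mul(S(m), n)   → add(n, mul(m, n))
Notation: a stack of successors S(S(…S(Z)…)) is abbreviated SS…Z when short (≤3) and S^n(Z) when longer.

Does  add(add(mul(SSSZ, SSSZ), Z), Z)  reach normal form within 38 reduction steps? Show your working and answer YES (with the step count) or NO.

  start: add(add(mul(SSSZ, SSSZ), Z), Z)
  →1  add(add(add(SSSZ, mul(SSZ, SSSZ)), Z), Z)
  →2  add(add(S(add(SSZ, mul(SSZ, SSSZ))), Z), Z)
  →3  add(S(add(add(SSZ, mul(SSZ, SSSZ)), Z)), Z)
  →4  S(add(add(add(SSZ, mul(SSZ, SSSZ)), Z), Z))
  →5  S(add(add(S(add(SZ, mul(SSZ, SSSZ))), Z), Z))
  →6  S(add(S(add(add(SZ, mul(SSZ, SSSZ)), Z)), Z))
  →7  S(S(add(add(add(SZ, mul(SSZ, SSSZ)), Z), Z)))
  →8  S(S(add(add(S(add(Z, mul(SSZ, SSSZ))), Z), Z)))
  →9  S(S(add(S(add(add(Z, mul(SSZ, SSSZ)), Z)), Z)))
  →10  S(S(S(add(add(add(Z, mul(SSZ, SSSZ)), Z), Z))))
  →11  S(S(S(add(add(mul(SSZ, SSSZ), Z), Z))))
  →12  S(S(S(add(add(add(SSSZ, mul(SZ, SSSZ)), Z), Z))))
  →13  S(S(S(add(add(S(add(SSZ, mul(SZ, SSSZ))), Z), Z))))
  →14  S(S(S(add(S(add(add(SSZ, mul(SZ, SSSZ)), Z)), Z))))
  →15  S(S(S(S(add(add(add(SSZ, mul(SZ, SSSZ)), Z), Z)))))
  →16  S(S(S(S(add(add(S(add(SZ, mul(SZ, SSSZ))), Z), Z)))))
  →17  S(S(S(S(add(S(add(add(SZ, mul(SZ, SSSZ)), Z)), Z)))))
  →18  S(S(S(S(S(add(add(add(SZ, mul(SZ, SSSZ)), Z), Z))))))
  →19  S(S(S(S(S(add(add(S(add(Z, mul(SZ, SSSZ))), Z), Z))))))
  →20  S(S(S(S(S(add(S(add(add(Z, mul(SZ, SSSZ)), Z)), Z))))))
  →21  S(S(S(S(S(S(add(add(add(Z, mul(SZ, SSSZ)), Z), Z)))))))
  →22  S(S(S(S(S(S(add(add(mul(SZ, SSSZ), Z), Z)))))))
  →23  S(S(S(S(S(S(add(add(add(SSSZ, mul(Z, SSSZ)), Z), Z)))))))
  →24  S(S(S(S(S(S(add(add(S(add(SSZ, mul(Z, SSSZ))), Z), Z)))))))
  →25  S(S(S(S(S(S(add(S(add(add(SSZ, mul(Z, SSSZ)), Z)), Z)))))))
  →26  S(S(S(S(S(S(S(add(add(add(SSZ, mul(Z, SSSZ)), Z), Z))))))))
  →27  S(S(S(S(S(S(S(add(add(S(add(SZ, mul(Z, SSSZ))), Z), Z))))))))
  →28  S(S(S(S(S(S(S(add(S(add(add(SZ, mul(Z, SSSZ)), Z)), Z))))))))
  →29  S(S(S(S(S(S(S(S(add(add(add(SZ, mul(Z, SSSZ)), Z), Z)))))))))
  →30  S(S(S(S(S(S(S(S(add(add(S(add(Z, mul(Z, SSSZ))), Z), Z)))))))))
  →31  S(S(S(S(S(S(S(S(add(S(add(add(Z, mul(Z, SSSZ)), Z)), Z)))))))))
  →32  S(S(S(S(S(S(S(S(S(add(add(add(Z, mul(Z, SSSZ)), Z), Z))))))))))
  →33  S(S(S(S(S(S(S(S(S(add(add(mul(Z, SSSZ), Z), Z))))))))))
  →34  S(S(S(S(S(S(S(S(S(add(add(Z, Z), Z))))))))))
  →35  S(S(S(S(S(S(S(S(S(add(Z, Z))))))))))
  →36  S^9(Z)

Answer: YES — reaches normal form S^9(Z) in 36 ≤ 38 steps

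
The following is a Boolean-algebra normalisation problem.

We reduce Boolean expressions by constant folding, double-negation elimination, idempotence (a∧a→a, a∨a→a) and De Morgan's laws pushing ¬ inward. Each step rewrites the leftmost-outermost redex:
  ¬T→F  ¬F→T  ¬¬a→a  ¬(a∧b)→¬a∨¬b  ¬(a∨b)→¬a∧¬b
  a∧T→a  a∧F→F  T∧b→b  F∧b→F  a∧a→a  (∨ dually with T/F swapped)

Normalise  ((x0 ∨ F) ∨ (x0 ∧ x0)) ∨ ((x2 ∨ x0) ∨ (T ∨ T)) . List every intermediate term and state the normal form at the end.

  start: ((x0 ∨ F) ∨ (x0 ∧ x0)) ∨ ((x2 ∨ x0) ∨ (T ∨ T))
  →1  (x0 ∨ (x0 ∧ x0)) ∨ ((x2 ∨ x0) ∨ (T ∨ T))
  →2  (x0 ∨ x0) ∨ ((x2 ∨ x0) ∨ (T ∨ T))
  →3  x0 ∨ ((x2 ∨ x0) ∨ (T ∨ T))
  →4  x0 ∨ ((x2 ∨ x0) ∨ T)
  →5  x0 ∨ T
  →6  T

Answer: normal form = T  (in 6 steps)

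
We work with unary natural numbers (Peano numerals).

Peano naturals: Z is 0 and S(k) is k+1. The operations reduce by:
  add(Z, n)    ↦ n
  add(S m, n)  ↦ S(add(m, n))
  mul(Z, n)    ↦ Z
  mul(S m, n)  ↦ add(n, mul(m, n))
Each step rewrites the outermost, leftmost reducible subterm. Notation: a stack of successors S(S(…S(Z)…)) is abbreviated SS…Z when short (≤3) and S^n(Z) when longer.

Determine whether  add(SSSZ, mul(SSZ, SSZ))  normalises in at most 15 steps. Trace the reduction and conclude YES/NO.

  start: add(SSSZ, mul(SSZ, SSZ))
  step 1: S(add(SSZ, mul(SSZ, SSZ)))
  step 2: S(S(add(SZ, mul(SSZ, SSZ))))
  step 3: S(S(S(add(Z, mul(SSZ, SSZ)))))
  step 4: S(S(S(mul(SSZ, SSZ))))
  step 5: S(S(S(add(SSZ, mul(SZ, SSZ)))))
  step 6: S(S(S(S(add(SZ, mul(SZ, SSZ))))))
  step 7: S(S(S(S(S(add(Z, mul(SZ, SSZ)))))))
  step 8: S(S(S(S(S(mul(SZ, SSZ))))))
  step 9: S(S(S(S(S(add(SSZ, mul(Z, SSZ)))))))
  step 10: S(S(S(S(S(S(add(SZ, mul(Z, SSZ))))))))
  step 11: S(S(S(S(S(S(S(add(Z, mul(Z, SSZ)))))))))
  step 12: S(S(S(S(S(S(S(mul(Z, SSZ))))))))
  step 13: S^7(Z)

Answer: YES — reaches normal form S^7(Z) in 13 ≤ 15 steps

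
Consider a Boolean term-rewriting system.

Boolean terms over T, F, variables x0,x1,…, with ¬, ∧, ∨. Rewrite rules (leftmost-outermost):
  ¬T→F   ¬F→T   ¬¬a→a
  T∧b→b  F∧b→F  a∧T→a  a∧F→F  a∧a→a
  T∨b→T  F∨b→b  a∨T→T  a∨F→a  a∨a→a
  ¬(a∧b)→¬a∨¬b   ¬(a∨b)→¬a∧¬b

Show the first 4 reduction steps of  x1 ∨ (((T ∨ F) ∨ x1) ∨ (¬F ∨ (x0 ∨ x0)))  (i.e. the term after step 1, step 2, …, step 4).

  start: x1 ∨ (((T ∨ F) ∨ x1) ∨ (¬F ∨ (x0 ∨ x0)))
  step 1: x1 ∨ ((T ∨ x1) ∨ (¬F ∨ (x0 ∨ x0)))
  step 2: x1 ∨ (T ∨ (¬F ∨ (x0 ∨ x0)))
  step 3: x1 ∨ T
  step 4: T

Answer: after 4 steps: T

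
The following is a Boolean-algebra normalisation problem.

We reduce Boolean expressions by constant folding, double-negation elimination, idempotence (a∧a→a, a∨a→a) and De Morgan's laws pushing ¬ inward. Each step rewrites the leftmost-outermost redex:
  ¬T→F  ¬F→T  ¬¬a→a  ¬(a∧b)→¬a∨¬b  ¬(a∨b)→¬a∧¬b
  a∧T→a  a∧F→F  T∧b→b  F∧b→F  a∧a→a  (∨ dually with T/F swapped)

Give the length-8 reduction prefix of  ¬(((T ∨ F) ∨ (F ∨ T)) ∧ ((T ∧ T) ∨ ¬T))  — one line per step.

Answer: after 8 steps: ¬(T ∧ T) ∧ ¬¬T

Working:
  start: ¬(((T ∨ F) ∨ (F ∨ T)) ∧ ((T ∧ T) ∨ ¬T))
  →1  ¬((T ∨ F) ∨ (F ∨ T)) ∨ ¬((T ∧ T) ∨ ¬T)
  →2  (¬(T ∨ F) ∧ ¬(F ∨ T)) ∨ ¬((T ∧ T) ∨ ¬T)
  →3  ((¬T ∧ ¬F) ∧ ¬(F ∨ T)) ∨ ¬((T ∧ T) ∨ ¬T)
  →4  ((F ∧ ¬F) ∧ ¬(F ∨ T)) ∨ ¬((T ∧ T) ∨ ¬T)
  →5  (F ∧ ¬(F ∨ T)) ∨ ¬((T ∧ T) ∨ ¬T)
  →6  F ∨ ¬((T ∧ T) ∨ ¬T)
  →7  ¬((T ∧ T) ∨ ¬T)
  →8  ¬(T ∧ T) ∧ ¬¬T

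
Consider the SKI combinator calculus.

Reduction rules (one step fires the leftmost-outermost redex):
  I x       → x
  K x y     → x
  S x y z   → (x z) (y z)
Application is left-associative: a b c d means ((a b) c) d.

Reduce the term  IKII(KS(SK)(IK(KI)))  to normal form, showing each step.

  start: IKII(KS(SK)(IK(KI)))
  step 1: KII(KS(SK)(IK(KI)))
  step 2: I(KS(SK)(IK(KI)))
  step 3: KS(SK)(IK(KI))
  step 4: S(IK(KI))
  step 5: S(K(KI))

Answer: normal form = S(K(KI))  (in 5 steps)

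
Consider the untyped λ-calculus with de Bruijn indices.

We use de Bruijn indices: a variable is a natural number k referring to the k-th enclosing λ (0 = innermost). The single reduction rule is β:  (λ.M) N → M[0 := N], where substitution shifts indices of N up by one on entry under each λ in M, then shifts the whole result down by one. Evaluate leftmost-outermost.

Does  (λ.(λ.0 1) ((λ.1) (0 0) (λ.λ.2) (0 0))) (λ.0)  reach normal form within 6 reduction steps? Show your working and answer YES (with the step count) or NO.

Answer: YES — reaches normal form λ.0 in 6 ≤ 6 steps

Derivation:
  start: (λ.(λ.0 1) ((λ.1) (0 0) (λ.λ.2) (0 0))) (λ.0)
  →1  (λ.0 (λ.0)) ((λ.λ.0) ((λ.0) (λ.0)) (λ.λ.λ.0) ((λ.0) (λ.0)))
  →2  (λ.λ.0) ((λ.0) (λ.0)) (λ.λ.λ.0) ((λ.0) (λ.0)) (λ.0)
  →3  (λ.0) (λ.λ.λ.0) ((λ.0) (λ.0)) (λ.0)
  →4  (λ.λ.λ.0) ((λ.0) (λ.0)) (λ.0)
  →5  (λ.λ.0) (λ.0)
  →6  λ.0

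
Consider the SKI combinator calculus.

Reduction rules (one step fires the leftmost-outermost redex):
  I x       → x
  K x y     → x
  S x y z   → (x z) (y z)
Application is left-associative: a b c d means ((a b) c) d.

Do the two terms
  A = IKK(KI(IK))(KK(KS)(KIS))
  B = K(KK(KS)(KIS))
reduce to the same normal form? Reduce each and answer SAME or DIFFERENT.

Answer: SAME — A ⇓ K(KI), B ⇓ K(KI)

Derivation:
Term A:
  start: IKK(KI(IK))(KK(KS)(KIS))
  step 1: KK(KI(IK))(KK(KS)(KIS))
  step 2: K(KK(KS)(KIS))
  step 3: K(K(KIS))
  step 4: K(KI)

Term B:
  start: K(KK(KS)(KIS))
  step 1: K(K(KIS))
  step 2: K(KI)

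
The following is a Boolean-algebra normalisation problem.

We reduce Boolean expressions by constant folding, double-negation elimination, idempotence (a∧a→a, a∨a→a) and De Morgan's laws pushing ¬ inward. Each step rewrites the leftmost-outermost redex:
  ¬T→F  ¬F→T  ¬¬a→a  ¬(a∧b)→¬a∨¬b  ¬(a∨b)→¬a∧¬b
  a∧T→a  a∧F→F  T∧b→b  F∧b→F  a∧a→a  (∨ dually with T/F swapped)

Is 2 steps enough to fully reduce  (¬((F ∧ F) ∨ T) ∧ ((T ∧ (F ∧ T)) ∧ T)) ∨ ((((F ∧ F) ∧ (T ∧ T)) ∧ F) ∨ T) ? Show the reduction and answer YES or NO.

Answer: NO — after 2 steps the term is (((¬F ∨ ¬F) ∧ ¬T) ∧ ((T ∧ (F ∧ T)) ∧ T)) ∨ ((((F ∧ F) ∧ (T ∧ T)) ∧ F) ∨ T), not yet normal

Reduction:
  start: (¬((F ∧ F) ∨ T) ∧ ((T ∧ (F ∧ T)) ∧ T)) ∨ ((((F ∧ F) ∧ (T ∧ T)) ∧ F) ∨ T)
  [1] ((¬(F ∧ F) ∧ ¬T) ∧ ((T ∧ (F ∧ T)) ∧ T)) ∨ ((((F ∧ F) ∧ (T ∧ T)) ∧ F) ∨ T)
  [2] (((¬F ∨ ¬F) ∧ ¬T) ∧ ((T ∧ (F ∧ T)) ∧ T)) ∨ ((((F ∧ F) ∧ (T ∧ T)) ∧ F) ∨ T)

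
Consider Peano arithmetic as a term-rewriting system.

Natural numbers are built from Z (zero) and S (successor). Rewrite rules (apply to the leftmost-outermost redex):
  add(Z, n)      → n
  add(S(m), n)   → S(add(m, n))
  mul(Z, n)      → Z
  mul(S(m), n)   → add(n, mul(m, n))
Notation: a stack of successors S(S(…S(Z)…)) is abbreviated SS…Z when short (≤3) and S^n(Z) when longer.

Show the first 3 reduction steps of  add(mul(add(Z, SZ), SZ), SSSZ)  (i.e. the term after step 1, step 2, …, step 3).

Answer: after 3 steps: add(S(add(Z, mul(Z, SZ))), SSSZ)

Working:
  start: add(mul(add(Z, SZ), SZ), SSSZ)
  →1  add(mul(SZ, SZ), SSSZ)
  →2  add(add(SZ, mul(Z, SZ)), SSSZ)
  →3  add(S(add(Z, mul(Z, SZ))), SSSZ)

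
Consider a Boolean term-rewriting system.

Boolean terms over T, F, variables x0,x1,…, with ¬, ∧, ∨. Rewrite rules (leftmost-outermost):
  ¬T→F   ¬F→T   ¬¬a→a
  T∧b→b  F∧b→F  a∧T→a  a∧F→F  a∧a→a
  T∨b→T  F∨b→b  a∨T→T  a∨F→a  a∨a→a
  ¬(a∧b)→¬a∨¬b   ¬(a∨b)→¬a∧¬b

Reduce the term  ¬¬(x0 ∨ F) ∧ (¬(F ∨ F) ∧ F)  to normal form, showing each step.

  start: ¬¬(x0 ∨ F) ∧ (¬(F ∨ F) ∧ F)
  step 1: (x0 ∨ F) ∧ (¬(F ∨ F) ∧ F)
  step 2: x0 ∧ (¬(F ∨ F) ∧ F)
  step 3: x0 ∧ F
  step 4: F

Answer: normal form = F  (in 4 steps)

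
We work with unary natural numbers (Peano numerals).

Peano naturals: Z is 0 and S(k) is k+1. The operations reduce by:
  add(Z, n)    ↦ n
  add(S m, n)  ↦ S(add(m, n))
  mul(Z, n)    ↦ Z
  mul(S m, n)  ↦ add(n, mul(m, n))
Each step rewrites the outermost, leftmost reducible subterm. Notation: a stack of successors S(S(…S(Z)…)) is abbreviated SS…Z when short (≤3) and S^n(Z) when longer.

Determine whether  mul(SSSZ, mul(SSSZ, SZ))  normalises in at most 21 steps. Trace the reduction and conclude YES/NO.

  start: mul(SSSZ, mul(SSSZ, SZ))
  [1] add(mul(SSSZ, SZ), mul(SSZ, mul(SSSZ, SZ)))
  [2] add(add(SZ, mul(SSZ, SZ)), mul(SSZ, mul(SSSZ, SZ)))
  [3] add(S(add(Z, mul(SSZ, SZ))), mul(SSZ, mul(SSSZ, SZ)))
  [4] S(add(add(Z, mul(SSZ, SZ)), mul(SSZ, mul(SSSZ, SZ))))
  [5] S(add(mul(SSZ, SZ), mul(SSZ, mul(SSSZ, SZ))))
  [6] S(add(add(SZ, mul(SZ, SZ)), mul(SSZ, mul(SSSZ, SZ))))
  [7] S(add(S(add(Z, mul(SZ, SZ))), mul(SSZ, mul(SSSZ, SZ))))
  [8] S(S(add(add(Z, mul(SZ, SZ)), mul(SSZ, mul(SSSZ, SZ)))))
  [9] S(S(add(mul(SZ, SZ), mul(SSZ, mul(SSSZ, SZ)))))
  [10] S(S(add(add(SZ, mul(Z, SZ)), mul(SSZ, mul(SSSZ, SZ)))))
  [11] S(S(add(S(add(Z, mul(Z, SZ))), mul(SSZ, mul(SSSZ, SZ)))))
  [12] S(S(S(add(add(Z, mul(Z, SZ)), mul(SSZ, mul(SSSZ, SZ))))))
  [13] S(S(S(add(mul(Z, SZ), mul(SSZ, mul(SSSZ, SZ))))))
  [14] S(S(S(add(Z, mul(SSZ, mul(SSSZ, SZ))))))
  [15] S(S(S(mul(SSZ, mul(SSSZ, SZ)))))
  [16] S(S(S(add(mul(SSSZ, SZ), mul(SZ, mul(SSSZ, SZ))))))
  [17] S(S(S(add(add(SZ, mul(SSZ, SZ)), mul(SZ, mul(SSSZ, SZ))))))
  [18] S(S(S(add(S(add(Z, mul(SSZ, SZ))), mul(SZ, mul(SSSZ, SZ))))))
  [19] S(S(S(S(add(add(Z, mul(SSZ, SZ)), mul(SZ, mul(SSSZ, SZ)))))))
  [20] S(S(S(S(add(mul(SSZ, SZ), mul(SZ, mul(SSSZ, SZ)))))))
  [21] S(S(S(S(add(add(SZ, mul(SZ, SZ)), mul(SZ, mul(SSSZ, SZ)))))))

Answer: NO — after 21 steps the term is S(S(S(S(add(add(SZ, mul(SZ, SZ)), mul(SZ, mul(SSSZ, SZ))))))), not yet normal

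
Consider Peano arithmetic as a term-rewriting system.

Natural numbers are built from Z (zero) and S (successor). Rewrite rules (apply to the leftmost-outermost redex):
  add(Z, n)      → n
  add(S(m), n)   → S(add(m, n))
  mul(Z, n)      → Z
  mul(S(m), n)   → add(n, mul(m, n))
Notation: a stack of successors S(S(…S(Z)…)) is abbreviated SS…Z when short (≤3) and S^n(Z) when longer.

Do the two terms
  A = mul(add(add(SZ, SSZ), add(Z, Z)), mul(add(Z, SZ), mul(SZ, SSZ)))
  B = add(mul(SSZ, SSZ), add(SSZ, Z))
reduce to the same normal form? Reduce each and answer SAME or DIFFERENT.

Answer: SAME — A ⇓ S^6(Z), B ⇓ S^6(Z)

Derivation:
Term A:
  start: mul(add(add(SZ, SSZ), add(Z, Z)), mul(add(Z, SZ), mul(SZ, SSZ)))
  [1] mul(add(S(add(Z, SSZ)), add(Z, Z)), mul(add(Z, SZ), mul(SZ, SSZ)))
  [2] mul(S(add(add(Z, SSZ), add(Z, Z))), mul(add(Z, SZ), mul(SZ, SSZ)))
  [3] add(mul(add(Z, SZ), mul(SZ, SSZ)), mul(add(add(Z, SSZ), add(Z, Z)), mul(add(Z, SZ), mul(SZ, SSZ))))
  [4] add(mul(SZ, mul(SZ, SSZ)), mul(add(add(Z, SSZ), add(Z, Z)), mul(add(Z, SZ), mul(SZ, SSZ))))
  [5] add(add(mul(SZ, SSZ), mul(Z, mul(SZ, SSZ))), mul(add(add(Z, SSZ), add(Z, Z)), mul(add(Z, SZ), mul(SZ, SSZ))))
  [6] add(add(add(SSZ, mul(Z, SSZ)), mul(Z, mul(SZ, SSZ))), mul(add(add(Z, SSZ), add(Z, Z)), mul(add(Z, SZ), mul(SZ, SSZ))))
  [7] add(add(S(add(SZ, mul(Z, SSZ))), mul(Z, mul(SZ, SSZ))), mul(add(add(Z, SSZ), add(Z, Z)), mul(add(Z, SZ), mul(SZ, SSZ))))
  [8] add(S(add(add(SZ, mul(Z, SSZ)), mul(Z, mul(SZ, SSZ)))), mul(add(add(Z, SSZ), add(Z, Z)), mul(add(Z, SZ), mul(SZ, SSZ))))
  [9] S(add(add(add(SZ, mul(Z, SSZ)), mul(Z, mul(SZ, SSZ))), mul(add(add(Z, SSZ), add(Z, Z)), mul(add(Z, SZ), mul(SZ, SSZ)))))
  [10] S(add(add(S(add(Z, mul(Z, SSZ))), mul(Z, mul(SZ, SSZ))), mul(add(add(Z, SSZ), add(Z, Z)), mul(add(Z, SZ), mul(SZ, SSZ)))))
  [11] S(add(S(add(add(Z, mul(Z, SSZ)), mul(Z, mul(SZ, SSZ)))), mul(add(add(Z, SSZ), add(Z, Z)), mul(add(Z, SZ), mul(SZ, SSZ)))))
  [12] S(S(add(add(add(Z, mul(Z, SSZ)), mul(Z, mul(SZ, SSZ))), mul(add(add(Z, SSZ), add(Z, Z)), mul(add(Z, SZ), mul(SZ, SSZ))))))
  [13] S(S(add(add(mul(Z, SSZ), mul(Z, mul(SZ, SSZ))), mul(add(add(Z, SSZ), add(Z, Z)), mul(add(Z, SZ), mul(SZ, SSZ))))))
  [14] S(S(add(add(Z, mul(Z, mul(SZ, SSZ))), mul(add(add(Z, SSZ), add(Z, Z)), mul(add(Z, SZ), mul(SZ, SSZ))))))
  [15] S(S(add(mul(Z, mul(SZ, SSZ)), mul(add(add(Z, SSZ), add(Z, Z)), mul(add(Z, SZ), mul(SZ, SSZ))))))
  [16] S(S(add(Z, mul(add(add(Z, SSZ), add(Z, Z)), mul(add(Z, SZ), mul(SZ, SSZ))))))
  [17] S(S(mul(add(add(Z, SSZ), add(Z, Z)), mul(add(Z, SZ), mul(SZ, SSZ)))))
  [18] S(S(mul(add(SSZ, add(Z, Z)), mul(add(Z, SZ), mul(SZ, SSZ)))))
  [19] S(S(mul(S(add(SZ, add(Z, Z))), mul(add(Z, SZ), mul(SZ, SSZ)))))
  [20] S(S(add(mul(add(Z, SZ), mul(SZ, SSZ)), mul(add(SZ, add(Z, Z)), mul(add(Z, SZ), mul(SZ, SSZ))))))
  [21] S(S(add(mul(SZ, mul(SZ, SSZ)), mul(add(SZ, add(Z, Z)), mul(add(Z, SZ), mul(SZ, SSZ))))))
  [22] S(S(add(add(mul(SZ, SSZ), mul(Z, mul(SZ, SSZ))), mul(add(SZ, add(Z, Z)), mul(add(Z, SZ), mul(SZ, SSZ))))))
  [23] S(S(add(add(add(SSZ, mul(Z, SSZ)), mul(Z, mul(SZ, SSZ))), mul(add(SZ, add(Z, Z)), mul(add(Z, SZ), mul(SZ, SSZ))))))
  [24] S(S(add(add(S(add(SZ, mul(Z, SSZ))), mul(Z, mul(SZ, SSZ))), mul(add(SZ, add(Z, Z)), mul(add(Z, SZ), mul(SZ, SSZ))))))
  [25] S(S(add(S(add(add(SZ, mul(Z, SSZ)), mul(Z, mul(SZ, SSZ)))), mul(add(SZ, add(Z, Z)), mul(add(Z, SZ), mul(SZ, SSZ))))))
  [26] S(S(S(add(add(add(SZ, mul(Z, SSZ)), mul(Z, mul(SZ, SSZ))), mul(add(SZ, add(Z, Z)), mul(add(Z, SZ), mul(SZ, SSZ)))))))
  [27] S(S(S(add(add(S(add(Z, mul(Z, SSZ))), mul(Z, mul(SZ, SSZ))), mul(add(SZ, add(Z, Z)), mul(add(Z, SZ), mul(SZ, SSZ)))))))
  [28] S(S(S(add(S(add(add(Z, mul(Z, SSZ)), mul(Z, mul(SZ, SSZ)))), mul(add(SZ, add(Z, Z)), mul(add(Z, SZ), mul(SZ, SSZ)))))))
  [29] S(S(S(S(add(add(add(Z, mul(Z, SSZ)), mul(Z, mul(SZ, SSZ))), mul(add(SZ, add(Z, Z)), mul(add(Z, SZ), mul(SZ, SSZ))))))))
  [30] S(S(S(S(add(add(mul(Z, SSZ), mul(Z, mul(SZ, SSZ))), mul(add(SZ, add(Z, Z)), mul(add(Z, SZ), mul(SZ, SSZ))))))))
  [31] S(S(S(S(add(add(Z, mul(Z, mul(SZ, SSZ))), mul(add(SZ, add(Z, Z)), mul(add(Z, SZ), mul(SZ, SSZ))))))))
  [32] S(S(S(S(add(mul(Z, mul(SZ, SSZ)), mul(add(SZ, add(Z, Z)), mul(add(Z, SZ), mul(SZ, SSZ))))))))
  [33] S(S(S(S(add(Z, mul(add(SZ, add(Z, Z)), mul(add(Z, SZ), mul(SZ, SSZ))))))))
  [34] S(S(S(S(mul(add(SZ, add(Z, Z)), mul(add(Z, SZ), mul(SZ, SSZ)))))))
  [35] S(S(S(S(mul(S(add(Z, add(Z, Z))), mul(add(Z, SZ), mul(SZ, SSZ)))))))
  [36] S(S(S(S(add(mul(add(Z, SZ), mul(SZ, SSZ)), mul(add(Z, add(Z, Z)), mul(add(Z, SZ), mul(SZ, SSZ))))))))
  [37] S(S(S(S(add(mul(SZ, mul(SZ, SSZ)), mul(add(Z, add(Z, Z)), mul(add(Z, SZ), mul(SZ, SSZ))))))))
  [38] S(S(S(S(add(add(mul(SZ, SSZ), mul(Z, mul(SZ, SSZ))), mul(add(Z, add(Z, Z)), mul(add(Z, SZ), mul(SZ, SSZ))))))))
  [39] S(S(S(S(add(add(add(SSZ, mul(Z, SSZ)), mul(Z, mul(SZ, SSZ))), mul(add(Z, add(Z, Z)), mul(add(Z, SZ), mul(SZ, SSZ))))))))
  [40] S(S(S(S(add(add(S(add(SZ, mul(Z, SSZ))), mul(Z, mul(SZ, SSZ))), mul(add(Z, add(Z, Z)), mul(add(Z, SZ), mul(SZ, SSZ))))))))
  [41] S(S(S(S(add(S(add(add(SZ, mul(Z, SSZ)), mul(Z, mul(SZ, SSZ)))), mul(add(Z, add(Z, Z)), mul(add(Z, SZ), mul(SZ, SSZ))))))))
  [42] S(S(S(S(S(add(add(add(SZ, mul(Z, SSZ)), mul(Z, mul(SZ, SSZ))), mul(add(Z, add(Z, Z)), mul(add(Z, SZ), mul(SZ, SSZ)))))))))
  [43] S(S(S(S(S(add(add(S(add(Z, mul(Z, SSZ))), mul(Z, mul(SZ, SSZ))), mul(add(Z, add(Z, Z)), mul(add(Z, SZ), mul(SZ, SSZ)))))))))
  [44] S(S(S(S(S(add(S(add(add(Z, mul(Z, SSZ)), mul(Z, mul(SZ, SSZ)))), mul(add(Z, add(Z, Z)), mul(add(Z, SZ), mul(SZ, SSZ)))))))))
  [45] S(S(S(S(S(S(add(add(add(Z, mul(Z, SSZ)), mul(Z, mul(SZ, SSZ))), mul(add(Z, add(Z, Z)), mul(add(Z, SZ), mul(SZ, SSZ))))))))))
  [46] S(S(S(S(S(S(add(add(mul(Z, SSZ), mul(Z, mul(SZ, SSZ))), mul(add(Z, add(Z, Z)), mul(add(Z, SZ), mul(SZ, SSZ))))))))))
  [47] S(S(S(S(S(S(add(add(Z, mul(Z, mul(SZ, SSZ))), mul(add(Z, add(Z, Z)), mul(add(Z, SZ), mul(SZ, SSZ))))))))))
  [48] S(S(S(S(S(S(add(mul(Z, mul(SZ, SSZ)), mul(add(Z, add(Z, Z)), mul(add(Z, SZ), mul(SZ, SSZ))))))))))
  [49] S(S(S(S(S(S(add(Z, mul(add(Z, add(Z, Z)), mul(add(Z, SZ), mul(SZ, SSZ))))))))))
  [50] S(S(S(S(S(S(mul(add(Z, add(Z, Z)), mul(add(Z, SZ), mul(SZ, SSZ)))))))))
  [51] S(S(S(S(S(S(mul(add(Z, Z), mul(add(Z, SZ), mul(SZ, SSZ)))))))))
  [52] S(S(S(S(S(S(mul(Z, mul(add(Z, SZ), mul(SZ, SSZ)))))))))
  [53] S^6(Z)

Term B:
  start: add(mul(SSZ, SSZ), add(SSZ, Z))
  [1] add(add(SSZ, mul(SZ, SSZ)), add(SSZ, Z))
  [2] add(S(add(SZ, mul(SZ, SSZ))), add(SSZ, Z))
  [3] S(add(add(SZ, mul(SZ, SSZ)), add(SSZ, Z)))
  [4] S(add(S(add(Z, mul(SZ, SSZ))), add(SSZ, Z)))
  [5] S(S(add(add(Z, mul(SZ, SSZ)), add(SSZ, Z))))
  [6] S(S(add(mul(SZ, SSZ), add(SSZ, Z))))
  [7] S(S(add(add(SSZ, mul(Z, SSZ)), add(SSZ, Z))))
  [8] S(S(add(S(add(SZ, mul(Z, SSZ))), add(SSZ, Z))))
  [9] S(S(S(add(add(SZ, mul(Z, SSZ)), add(SSZ, Z)))))
  [10] S(S(S(add(S(add(Z, mul(Z, SSZ))), add(SSZ, Z)))))
  [11] S(S(S(S(add(add(Z, mul(Z, SSZ)), add(SSZ, Z))))))
  [12] S(S(S(S(add(mul(Z, SSZ), add(SSZ, Z))))))
  [13] S(S(S(S(add(Z, add(SSZ, Z))))))
  [14] S(S(S(S(add(SSZ, Z)))))
  [15] S(S(S(S(S(add(SZ, Z))))))
  [16] S(S(S(S(S(S(add(Z, Z)))))))
  [17] S^6(Z)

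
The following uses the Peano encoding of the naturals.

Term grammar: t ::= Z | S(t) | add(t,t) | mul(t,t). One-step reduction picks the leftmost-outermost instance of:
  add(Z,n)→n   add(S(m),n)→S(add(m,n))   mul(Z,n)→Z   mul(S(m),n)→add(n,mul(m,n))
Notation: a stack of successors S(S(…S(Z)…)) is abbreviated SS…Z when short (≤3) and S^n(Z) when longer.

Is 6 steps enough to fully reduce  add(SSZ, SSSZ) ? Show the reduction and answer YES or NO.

Answer: YES — reaches normal form S^5(Z) in 3 ≤ 6 steps

Derivation:
  start: add(SSZ, SSSZ)
  →1  S(add(SZ, SSSZ))
  →2  S(S(add(Z, SSSZ)))
  →3  S^5(Z)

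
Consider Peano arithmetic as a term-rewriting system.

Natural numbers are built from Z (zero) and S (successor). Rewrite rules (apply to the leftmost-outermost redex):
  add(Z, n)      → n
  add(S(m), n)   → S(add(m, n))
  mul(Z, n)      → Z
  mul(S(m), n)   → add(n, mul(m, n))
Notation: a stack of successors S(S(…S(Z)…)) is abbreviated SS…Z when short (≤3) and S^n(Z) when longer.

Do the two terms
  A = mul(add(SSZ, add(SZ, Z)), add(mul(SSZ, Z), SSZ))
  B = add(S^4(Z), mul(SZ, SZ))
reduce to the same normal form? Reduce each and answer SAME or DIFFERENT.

Answer: DIFFERENT — A ⇓ S^6(Z), B ⇓ S^5(Z)

Reduction:
Term A:
  start: mul(add(SSZ, add(SZ, Z)), add(mul(SSZ, Z), SSZ))
  [1] mul(S(add(SZ, add(SZ, Z))), add(mul(SSZ, Z), SSZ))
  [2] add(add(mul(SSZ, Z), SSZ), mul(add(SZ, add(SZ, Z)), add(mul(SSZ, Z), SSZ)))
  [3] add(add(add(Z, mul(SZ, Z)), SSZ), mul(add(SZ, add(SZ, Z)), add(mul(SSZ, Z), SSZ)))
  [4] add(add(mul(SZ, Z), SSZ), mul(add(SZ, add(SZ, Z)), add(mul(SSZ, Z), SSZ)))
  [5] add(add(add(Z, mul(Z, Z)), SSZ), mul(add(SZ, add(SZ, Z)), add(mul(SSZ, Z), SSZ)))
  [6] add(add(mul(Z, Z), SSZ), mul(add(SZ, add(SZ, Z)), add(mul(SSZ, Z), SSZ)))
  [7] add(add(Z, SSZ), mul(add(SZ, add(SZ, Z)), add(mul(SSZ, Z), SSZ)))
  [8] add(SSZ, mul(add(SZ, add(SZ, Z)), add(mul(SSZ, Z), SSZ)))
  [9] S(add(SZ, mul(add(SZ, add(SZ, Z)), add(mul(SSZ, Z), SSZ))))
  [10] S(S(add(Z, mul(add(SZ, add(SZ, Z)), add(mul(SSZ, Z), SSZ)))))
  [11] S(S(mul(add(SZ, add(SZ, Z)), add(mul(SSZ, Z), SSZ))))
  [12] S(S(mul(S(add(Z, add(SZ, Z))), add(mul(SSZ, Z), SSZ))))
  [13] S(S(add(add(mul(SSZ, Z), SSZ), mul(add(Z, add(SZ, Z)), add(mul(SSZ, Z), SSZ)))))
  [14] S(S(add(add(add(Z, mul(SZ, Z)), SSZ), mul(add(Z, add(SZ, Z)), add(mul(SSZ, Z), SSZ)))))
  [15] S(S(add(add(mul(SZ, Z), SSZ), mul(add(Z, add(SZ, Z)), add(mul(SSZ, Z), SSZ)))))
  [16] S(S(add(add(add(Z, mul(Z, Z)), SSZ), mul(add(Z, add(SZ, Z)), add(mul(SSZ, Z), SSZ)))))
  [17] S(S(add(add(mul(Z, Z), SSZ), mul(add(Z, add(SZ, Z)), add(mul(SSZ, Z), SSZ)))))
  [18] S(S(add(add(Z, SSZ), mul(add(Z, add(SZ, Z)), add(mul(SSZ, Z), SSZ)))))
  [19] S(S(add(SSZ, mul(add(Z, add(SZ, Z)), add(mul(SSZ, Z), SSZ)))))
  [20] S(S(S(add(SZ, mul(add(Z, add(SZ, Z)), add(mul(SSZ, Z), SSZ))))))
  [21] S(S(S(S(add(Z, mul(add(Z, add(SZ, Z)), add(mul(SSZ, Z), SSZ)))))))
  [22] S(S(S(S(mul(add(Z, add(SZ, Z)), add(mul(SSZ, Z), SSZ))))))
  [23] S(S(S(S(mul(add(SZ, Z), add(mul(SSZ, Z), SSZ))))))
  [24] S(S(S(S(mul(S(add(Z, Z)), add(mul(SSZ, Z), SSZ))))))
  [25] S(S(S(S(add(add(mul(SSZ, Z), SSZ), mul(add(Z, Z), add(mul(SSZ, Z), SSZ)))))))
  [26] S(S(S(S(add(add(add(Z, mul(SZ, Z)), SSZ), mul(add(Z, Z), add(mul(SSZ, Z), SSZ)))))))
  [27] S(S(S(S(add(add(mul(SZ, Z), SSZ), mul(add(Z, Z), add(mul(SSZ, Z), SSZ)))))))
  [28] S(S(S(S(add(add(add(Z, mul(Z, Z)), SSZ), mul(add(Z, Z), add(mul(SSZ, Z), SSZ)))))))
  [29] S(S(S(S(add(add(mul(Z, Z), SSZ), mul(add(Z, Z), add(mul(SSZ, Z), SSZ)))))))
  [30] S(S(S(S(add(add(Z, SSZ), mul(add(Z, Z), add(mul(SSZ, Z), SSZ)))))))
  [31] S(S(S(S(add(SSZ, mul(add(Z, Z), add(mul(SSZ, Z), SSZ)))))))
  [32] S(S(S(S(S(add(SZ, mul(add(Z, Z), add(mul(SSZ, Z), SSZ))))))))
  [33] S(S(S(S(S(S(add(Z, mul(add(Z, Z), add(mul(SSZ, Z), SSZ)))))))))
  [34] S(S(S(S(S(S(mul(add(Z, Z), add(mul(SSZ, Z), SSZ))))))))
  [35] S(S(S(S(S(S(mul(Z, add(mul(SSZ, Z), SSZ))))))))
  [36] S^6(Z)

Term B:
  start: add(S^4(Z), mul(SZ, SZ))
  [1] S(add(SSSZ, mul(SZ, SZ)))
  [2] S(S(add(SSZ, mul(SZ, SZ))))
  [3] S(S(S(add(SZ, mul(SZ, SZ)))))
  [4] S(S(S(S(add(Z, mul(SZ, SZ))))))
  [5] S(S(S(S(mul(SZ, SZ)))))
  [6] S(S(S(S(add(SZ, mul(Z, SZ))))))
  [7] S(S(S(S(S(add(Z, mul(Z, SZ)))))))
  [8] S(S(S(S(S(mul(Z, SZ))))))
  [9] S^5(Z)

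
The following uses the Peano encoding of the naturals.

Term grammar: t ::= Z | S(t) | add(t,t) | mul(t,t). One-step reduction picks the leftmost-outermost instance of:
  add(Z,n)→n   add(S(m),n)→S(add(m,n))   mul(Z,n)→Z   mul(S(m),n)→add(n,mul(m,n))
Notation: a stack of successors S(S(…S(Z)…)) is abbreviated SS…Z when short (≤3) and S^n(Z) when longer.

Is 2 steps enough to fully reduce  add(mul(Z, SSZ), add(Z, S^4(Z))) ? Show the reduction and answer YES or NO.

Answer: NO — after 2 steps the term is add(Z, S^4(Z)), not yet normal

Reduction:
  start: add(mul(Z, SSZ), add(Z, S^4(Z)))
  →1  add(Z, add(Z, S^4(Z)))
  →2  add(Z, S^4(Z))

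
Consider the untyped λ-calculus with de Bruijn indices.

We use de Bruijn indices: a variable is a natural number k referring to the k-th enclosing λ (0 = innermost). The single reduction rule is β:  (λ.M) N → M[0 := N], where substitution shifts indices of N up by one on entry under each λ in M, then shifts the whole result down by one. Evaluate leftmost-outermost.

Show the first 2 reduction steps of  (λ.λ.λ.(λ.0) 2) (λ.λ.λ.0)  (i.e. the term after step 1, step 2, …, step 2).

  start: (λ.λ.λ.(λ.0) 2) (λ.λ.λ.0)
  →1  λ.λ.(λ.0) (λ.λ.λ.0)
  →2  λ.λ.λ.λ.λ.0

Answer: after 2 steps: λ.λ.λ.λ.λ.0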